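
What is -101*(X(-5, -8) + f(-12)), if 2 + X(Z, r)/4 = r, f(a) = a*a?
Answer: -10504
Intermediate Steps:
f(a) = a²
X(Z, r) = -8 + 4*r
-101*(X(-5, -8) + f(-12)) = -101*((-8 + 4*(-8)) + (-12)²) = -101*((-8 - 32) + 144) = -101*(-40 + 144) = -101*104 = -10504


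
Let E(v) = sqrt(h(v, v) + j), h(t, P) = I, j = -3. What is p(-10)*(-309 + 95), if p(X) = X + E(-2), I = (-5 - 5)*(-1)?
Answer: 2140 - 214*sqrt(7) ≈ 1573.8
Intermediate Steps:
I = 10 (I = -10*(-1) = 10)
h(t, P) = 10
E(v) = sqrt(7) (E(v) = sqrt(10 - 3) = sqrt(7))
p(X) = X + sqrt(7)
p(-10)*(-309 + 95) = (-10 + sqrt(7))*(-309 + 95) = (-10 + sqrt(7))*(-214) = 2140 - 214*sqrt(7)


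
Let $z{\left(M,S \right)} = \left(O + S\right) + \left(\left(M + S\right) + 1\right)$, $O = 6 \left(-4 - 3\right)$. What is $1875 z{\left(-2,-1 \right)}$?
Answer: $-84375$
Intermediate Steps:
$O = -42$ ($O = 6 \left(-7\right) = -42$)
$z{\left(M,S \right)} = -41 + M + 2 S$ ($z{\left(M,S \right)} = \left(-42 + S\right) + \left(\left(M + S\right) + 1\right) = \left(-42 + S\right) + \left(1 + M + S\right) = -41 + M + 2 S$)
$1875 z{\left(-2,-1 \right)} = 1875 \left(-41 - 2 + 2 \left(-1\right)\right) = 1875 \left(-41 - 2 - 2\right) = 1875 \left(-45\right) = -84375$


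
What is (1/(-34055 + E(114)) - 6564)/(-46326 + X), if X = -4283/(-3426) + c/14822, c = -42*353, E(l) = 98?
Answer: 1886430485324138/13313575090982859 ≈ 0.14169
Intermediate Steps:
c = -14826
X = 6344375/25390086 (X = -4283/(-3426) - 14826/14822 = -4283*(-1/3426) - 14826*1/14822 = 4283/3426 - 7413/7411 = 6344375/25390086 ≈ 0.24988)
(1/(-34055 + E(114)) - 6564)/(-46326 + X) = (1/(-34055 + 98) - 6564)/(-46326 + 6344375/25390086) = (1/(-33957) - 6564)/(-1176214779661/25390086) = (-1/33957 - 6564)*(-25390086/1176214779661) = -222893749/33957*(-25390086/1176214779661) = 1886430485324138/13313575090982859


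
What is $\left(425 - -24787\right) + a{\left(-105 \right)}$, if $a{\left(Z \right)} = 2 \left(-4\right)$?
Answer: $25204$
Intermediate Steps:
$a{\left(Z \right)} = -8$
$\left(425 - -24787\right) + a{\left(-105 \right)} = \left(425 - -24787\right) - 8 = \left(425 + 24787\right) - 8 = 25212 - 8 = 25204$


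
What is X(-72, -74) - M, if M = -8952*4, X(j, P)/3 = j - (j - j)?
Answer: 35592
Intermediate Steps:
X(j, P) = 3*j (X(j, P) = 3*(j - (j - j)) = 3*(j - 1*0) = 3*(j + 0) = 3*j)
M = -35808
X(-72, -74) - M = 3*(-72) - 1*(-35808) = -216 + 35808 = 35592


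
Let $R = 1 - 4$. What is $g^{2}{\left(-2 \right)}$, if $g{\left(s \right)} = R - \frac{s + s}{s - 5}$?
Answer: $\frac{625}{49} \approx 12.755$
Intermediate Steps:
$R = -3$
$g{\left(s \right)} = -3 - \frac{2 s}{-5 + s}$ ($g{\left(s \right)} = -3 - \frac{s + s}{s - 5} = -3 - \frac{2 s}{-5 + s}$)
$g^{2}{\left(-2 \right)} = \left(\frac{5 \left(3 - -2\right)}{-5 - 2}\right)^{2} = \left(\frac{5 \left(3 + 2\right)}{-7}\right)^{2} = \left(5 \left(- \frac{1}{7}\right) 5\right)^{2} = \left(- \frac{25}{7}\right)^{2} = \frac{625}{49}$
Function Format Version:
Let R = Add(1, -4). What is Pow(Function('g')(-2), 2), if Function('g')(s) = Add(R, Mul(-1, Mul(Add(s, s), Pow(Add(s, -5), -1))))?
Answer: Rational(625, 49) ≈ 12.755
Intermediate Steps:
R = -3
Function('g')(s) = Add(-3, Mul(-2, s, Pow(Add(-5, s), -1))) (Function('g')(s) = Add(-3, Mul(-1, Mul(Add(s, s), Pow(Add(s, -5), -1)))) = Add(-3, Mul(-1, Mul(Mul(2, s), Pow(Add(-5, s), -1)))) = Add(-3, Mul(-1, Mul(2, s, Pow(Add(-5, s), -1)))) = Add(-3, Mul(-2, s, Pow(Add(-5, s), -1))))
Pow(Function('g')(-2), 2) = Pow(Mul(5, Pow(Add(-5, -2), -1), Add(3, Mul(-1, -2))), 2) = Pow(Mul(5, Pow(-7, -1), Add(3, 2)), 2) = Pow(Mul(5, Rational(-1, 7), 5), 2) = Pow(Rational(-25, 7), 2) = Rational(625, 49)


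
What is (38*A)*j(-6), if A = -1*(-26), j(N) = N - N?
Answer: 0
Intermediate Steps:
j(N) = 0
A = 26
(38*A)*j(-6) = (38*26)*0 = 988*0 = 0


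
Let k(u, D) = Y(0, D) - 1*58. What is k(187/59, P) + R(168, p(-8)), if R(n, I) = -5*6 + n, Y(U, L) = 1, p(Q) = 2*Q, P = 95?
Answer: 81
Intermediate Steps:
k(u, D) = -57 (k(u, D) = 1 - 1*58 = 1 - 58 = -57)
R(n, I) = -30 + n
k(187/59, P) + R(168, p(-8)) = -57 + (-30 + 168) = -57 + 138 = 81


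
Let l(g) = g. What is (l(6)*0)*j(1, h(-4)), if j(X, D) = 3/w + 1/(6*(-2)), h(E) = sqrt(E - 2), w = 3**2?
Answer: 0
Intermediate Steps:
w = 9
h(E) = sqrt(-2 + E)
j(X, D) = 1/4 (j(X, D) = 3/9 + 1/(6*(-2)) = 3*(1/9) + (1/6)*(-1/2) = 1/3 - 1/12 = 1/4)
(l(6)*0)*j(1, h(-4)) = (6*0)*(1/4) = 0*(1/4) = 0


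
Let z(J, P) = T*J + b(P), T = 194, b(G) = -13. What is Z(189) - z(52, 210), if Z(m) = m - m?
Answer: -10075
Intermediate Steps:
Z(m) = 0
z(J, P) = -13 + 194*J (z(J, P) = 194*J - 13 = -13 + 194*J)
Z(189) - z(52, 210) = 0 - (-13 + 194*52) = 0 - (-13 + 10088) = 0 - 1*10075 = 0 - 10075 = -10075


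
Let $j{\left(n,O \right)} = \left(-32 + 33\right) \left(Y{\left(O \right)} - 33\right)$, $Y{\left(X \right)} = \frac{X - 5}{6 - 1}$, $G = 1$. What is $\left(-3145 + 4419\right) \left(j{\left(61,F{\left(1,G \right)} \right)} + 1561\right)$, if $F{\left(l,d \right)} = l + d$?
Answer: $\frac{9729538}{5} \approx 1.9459 \cdot 10^{6}$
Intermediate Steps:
$F{\left(l,d \right)} = d + l$
$Y{\left(X \right)} = -1 + \frac{X}{5}$ ($Y{\left(X \right)} = \frac{-5 + X}{5} = \left(-5 + X\right) \frac{1}{5} = -1 + \frac{X}{5}$)
$j{\left(n,O \right)} = -34 + \frac{O}{5}$ ($j{\left(n,O \right)} = \left(-32 + 33\right) \left(\left(-1 + \frac{O}{5}\right) - 33\right) = 1 \left(-34 + \frac{O}{5}\right) = -34 + \frac{O}{5}$)
$\left(-3145 + 4419\right) \left(j{\left(61,F{\left(1,G \right)} \right)} + 1561\right) = \left(-3145 + 4419\right) \left(\left(-34 + \frac{1 + 1}{5}\right) + 1561\right) = 1274 \left(\left(-34 + \frac{1}{5} \cdot 2\right) + 1561\right) = 1274 \left(\left(-34 + \frac{2}{5}\right) + 1561\right) = 1274 \left(- \frac{168}{5} + 1561\right) = 1274 \cdot \frac{7637}{5} = \frac{9729538}{5}$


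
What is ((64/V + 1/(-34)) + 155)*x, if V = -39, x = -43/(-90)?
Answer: 1748509/23868 ≈ 73.257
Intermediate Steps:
x = 43/90 (x = -43*(-1/90) = 43/90 ≈ 0.47778)
((64/V + 1/(-34)) + 155)*x = ((64/(-39) + 1/(-34)) + 155)*(43/90) = ((64*(-1/39) + 1*(-1/34)) + 155)*(43/90) = ((-64/39 - 1/34) + 155)*(43/90) = (-2215/1326 + 155)*(43/90) = (203315/1326)*(43/90) = 1748509/23868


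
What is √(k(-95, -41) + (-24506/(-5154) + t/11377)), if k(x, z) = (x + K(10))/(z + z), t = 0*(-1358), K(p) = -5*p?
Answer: √291277542054/211314 ≈ 2.5540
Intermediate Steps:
t = 0
k(x, z) = (-50 + x)/(2*z) (k(x, z) = (x - 5*10)/(z + z) = (x - 50)/((2*z)) = (-50 + x)*(1/(2*z)) = (-50 + x)/(2*z))
√(k(-95, -41) + (-24506/(-5154) + t/11377)) = √((½)*(-50 - 95)/(-41) + (-24506/(-5154) + 0/11377)) = √((½)*(-1/41)*(-145) + (-24506*(-1/5154) + 0*(1/11377))) = √(145/82 + (12253/2577 + 0)) = √(145/82 + 12253/2577) = √(1378411/211314) = √291277542054/211314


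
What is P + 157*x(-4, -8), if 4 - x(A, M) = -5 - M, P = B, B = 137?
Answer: 294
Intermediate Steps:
P = 137
x(A, M) = 9 + M (x(A, M) = 4 - (-5 - M) = 4 + (5 + M) = 9 + M)
P + 157*x(-4, -8) = 137 + 157*(9 - 8) = 137 + 157*1 = 137 + 157 = 294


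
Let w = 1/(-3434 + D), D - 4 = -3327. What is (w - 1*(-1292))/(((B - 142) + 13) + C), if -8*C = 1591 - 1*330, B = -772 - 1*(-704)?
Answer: -69840344/19169609 ≈ -3.6433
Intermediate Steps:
D = -3323 (D = 4 - 3327 = -3323)
B = -68 (B = -772 + 704 = -68)
C = -1261/8 (C = -(1591 - 1*330)/8 = -(1591 - 330)/8 = -1/8*1261 = -1261/8 ≈ -157.63)
w = -1/6757 (w = 1/(-3434 - 3323) = 1/(-6757) = -1/6757 ≈ -0.00014799)
(w - 1*(-1292))/(((B - 142) + 13) + C) = (-1/6757 - 1*(-1292))/(((-68 - 142) + 13) - 1261/8) = (-1/6757 + 1292)/((-210 + 13) - 1261/8) = 8730043/(6757*(-197 - 1261/8)) = 8730043/(6757*(-2837/8)) = (8730043/6757)*(-8/2837) = -69840344/19169609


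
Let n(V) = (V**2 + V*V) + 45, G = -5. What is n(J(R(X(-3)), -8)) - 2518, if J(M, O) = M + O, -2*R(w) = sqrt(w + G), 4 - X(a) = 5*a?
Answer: -2338 + 16*sqrt(14) ≈ -2278.1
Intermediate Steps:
X(a) = 4 - 5*a
R(w) = -sqrt(-5 + w)/2 (R(w) = -sqrt(w - 5)/2 = -sqrt(-5 + w)/2)
n(V) = 45 + 2*V**2 (n(V) = (V**2 + V**2) + 45 = 2*V**2 + 45 = 45 + 2*V**2)
n(J(R(X(-3)), -8)) - 2518 = (45 + 2*(-sqrt(-5 + (4 - 5*(-3)))/2 - 8)**2) - 2518 = (45 + 2*(-sqrt(-5 + (4 + 15))/2 - 8)**2) - 2518 = (45 + 2*(-sqrt(-5 + 19)/2 - 8)**2) - 2518 = (45 + 2*(-sqrt(14)/2 - 8)**2) - 2518 = (45 + 2*(-8 - sqrt(14)/2)**2) - 2518 = -2473 + 2*(-8 - sqrt(14)/2)**2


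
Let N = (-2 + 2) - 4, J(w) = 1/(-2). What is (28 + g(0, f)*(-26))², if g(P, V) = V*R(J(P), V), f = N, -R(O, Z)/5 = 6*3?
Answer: 87086224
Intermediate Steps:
J(w) = -½
N = -4 (N = 0 - 4 = -4)
R(O, Z) = -90 (R(O, Z) = -30*3 = -5*18 = -90)
f = -4
g(P, V) = -90*V (g(P, V) = V*(-90) = -90*V)
(28 + g(0, f)*(-26))² = (28 - 90*(-4)*(-26))² = (28 + 360*(-26))² = (28 - 9360)² = (-9332)² = 87086224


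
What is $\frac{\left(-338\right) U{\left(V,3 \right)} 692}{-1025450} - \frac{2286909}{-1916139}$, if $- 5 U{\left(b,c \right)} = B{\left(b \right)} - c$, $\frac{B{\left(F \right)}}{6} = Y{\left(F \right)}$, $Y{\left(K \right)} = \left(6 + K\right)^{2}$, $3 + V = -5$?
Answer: $\frac{385638661971}{1637420614625} \approx 0.23552$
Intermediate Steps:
$V = -8$ ($V = -3 - 5 = -8$)
$B{\left(F \right)} = 6 \left(6 + F\right)^{2}$
$U{\left(b,c \right)} = - \frac{6 \left(6 + b\right)^{2}}{5} + \frac{c}{5}$ ($U{\left(b,c \right)} = - \frac{6 \left(6 + b\right)^{2} - c}{5} = - \frac{- c + 6 \left(6 + b\right)^{2}}{5} = - \frac{6 \left(6 + b\right)^{2}}{5} + \frac{c}{5}$)
$\frac{\left(-338\right) U{\left(V,3 \right)} 692}{-1025450} - \frac{2286909}{-1916139} = \frac{\left(-338\right) \left(- \frac{6 \left(6 - 8\right)^{2}}{5} + \frac{1}{5} \cdot 3\right) 692}{-1025450} - \frac{2286909}{-1916139} = - 338 \left(- \frac{6 \left(-2\right)^{2}}{5} + \frac{3}{5}\right) 692 \left(- \frac{1}{1025450}\right) - - \frac{762303}{638713} = - 338 \left(\left(- \frac{6}{5}\right) 4 + \frac{3}{5}\right) 692 \left(- \frac{1}{1025450}\right) + \frac{762303}{638713} = - 338 \left(- \frac{24}{5} + \frac{3}{5}\right) 692 \left(- \frac{1}{1025450}\right) + \frac{762303}{638713} = - 338 \left(\left(- \frac{21}{5}\right) 692\right) \left(- \frac{1}{1025450}\right) + \frac{762303}{638713} = \left(-338\right) \left(- \frac{14532}{5}\right) \left(- \frac{1}{1025450}\right) + \frac{762303}{638713} = \frac{4911816}{5} \left(- \frac{1}{1025450}\right) + \frac{762303}{638713} = - \frac{2455908}{2563625} + \frac{762303}{638713} = \frac{385638661971}{1637420614625}$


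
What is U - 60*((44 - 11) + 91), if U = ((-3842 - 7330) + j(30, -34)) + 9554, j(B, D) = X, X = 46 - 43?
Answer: -9055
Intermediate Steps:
X = 3
j(B, D) = 3
U = -1615 (U = ((-3842 - 7330) + 3) + 9554 = (-11172 + 3) + 9554 = -11169 + 9554 = -1615)
U - 60*((44 - 11) + 91) = -1615 - 60*((44 - 11) + 91) = -1615 - 60*(33 + 91) = -1615 - 60*124 = -1615 - 7440 = -9055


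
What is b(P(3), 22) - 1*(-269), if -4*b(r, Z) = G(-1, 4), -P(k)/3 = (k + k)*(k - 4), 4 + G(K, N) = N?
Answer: 269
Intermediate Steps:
G(K, N) = -4 + N
P(k) = -6*k*(-4 + k) (P(k) = -3*(k + k)*(k - 4) = -3*2*k*(-4 + k) = -6*k*(-4 + k))
b(r, Z) = 0 (b(r, Z) = -(-4 + 4)/4 = -¼*0 = 0)
b(P(3), 22) - 1*(-269) = 0 - 1*(-269) = 0 + 269 = 269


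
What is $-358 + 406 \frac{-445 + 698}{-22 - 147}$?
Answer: $- \frac{163220}{169} \approx -965.8$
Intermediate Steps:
$-358 + 406 \frac{-445 + 698}{-22 - 147} = -358 + 406 \frac{253}{-169} = -358 + 406 \cdot 253 \left(- \frac{1}{169}\right) = -358 + 406 \left(- \frac{253}{169}\right) = -358 - \frac{102718}{169} = - \frac{163220}{169}$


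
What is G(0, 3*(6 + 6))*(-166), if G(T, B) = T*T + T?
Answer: 0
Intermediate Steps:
G(T, B) = T + T**2 (G(T, B) = T**2 + T = T + T**2)
G(0, 3*(6 + 6))*(-166) = (0*(1 + 0))*(-166) = (0*1)*(-166) = 0*(-166) = 0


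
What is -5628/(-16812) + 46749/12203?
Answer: 71218556/17096403 ≈ 4.1657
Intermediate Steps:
-5628/(-16812) + 46749/12203 = -5628*(-1/16812) + 46749*(1/12203) = 469/1401 + 46749/12203 = 71218556/17096403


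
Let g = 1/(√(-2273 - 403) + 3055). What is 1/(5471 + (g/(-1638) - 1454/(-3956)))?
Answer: 33512220921635293612320/183357677836870951719864049 - 801081099*I*√669/183357677836870951719864049 ≈ 0.00018277 - 1.13e-16*I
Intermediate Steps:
g = 1/(3055 + 2*I*√669) (g = 1/(√(-2676) + 3055) = 1/(2*I*√669 + 3055) = 1/(3055 + 2*I*√669) ≈ 0.00032724 - 5.541e-6*I)
1/(5471 + (g/(-1638) - 1454/(-3956))) = 1/(5471 + ((3055/9335701 - 2*I*√669/9335701)/(-1638) - 1454/(-3956))) = 1/(5471 + ((3055/9335701 - 2*I*√669/9335701)*(-1/1638) - 1454*(-1/3956))) = 1/(5471 + ((-235/1176298326 + I*√669/7645939119) + 727/1978)) = 1/(5471 + (213792104543/581679522207 + I*√669/7645939119)) = 1/(3182582458099040/581679522207 + I*√669/7645939119)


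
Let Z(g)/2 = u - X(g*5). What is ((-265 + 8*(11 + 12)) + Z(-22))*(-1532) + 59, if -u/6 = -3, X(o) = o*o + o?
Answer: 36806359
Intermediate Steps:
X(o) = o + o² (X(o) = o² + o = o + o²)
u = 18 (u = -6*(-3) = 18)
Z(g) = 36 - 10*g*(1 + 5*g) (Z(g) = 2*(18 - g*5*(1 + g*5)) = 2*(18 - 5*g*(1 + 5*g)) = 36 - 10*g*(1 + 5*g))
((-265 + 8*(11 + 12)) + Z(-22))*(-1532) + 59 = ((-265 + 8*(11 + 12)) + (36 - 50*(-22)² - 10*(-22)))*(-1532) + 59 = ((-265 + 8*23) + (36 - 50*484 + 220))*(-1532) + 59 = ((-265 + 184) + (36 - 24200 + 220))*(-1532) + 59 = (-81 - 23944)*(-1532) + 59 = -24025*(-1532) + 59 = 36806300 + 59 = 36806359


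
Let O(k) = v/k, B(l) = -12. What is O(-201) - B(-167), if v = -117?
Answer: 843/67 ≈ 12.582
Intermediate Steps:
O(k) = -117/k
O(-201) - B(-167) = -117/(-201) - 1*(-12) = -117*(-1/201) + 12 = 39/67 + 12 = 843/67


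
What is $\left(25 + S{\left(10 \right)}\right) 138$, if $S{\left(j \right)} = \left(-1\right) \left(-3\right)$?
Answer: $3864$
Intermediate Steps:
$S{\left(j \right)} = 3$
$\left(25 + S{\left(10 \right)}\right) 138 = \left(25 + 3\right) 138 = 28 \cdot 138 = 3864$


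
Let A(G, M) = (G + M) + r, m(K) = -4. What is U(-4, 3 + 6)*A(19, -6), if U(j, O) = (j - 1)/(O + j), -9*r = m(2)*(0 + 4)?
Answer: -133/9 ≈ -14.778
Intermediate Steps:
r = 16/9 (r = -(-4)*(0 + 4)/9 = -(-4)*4/9 = -⅑*(-16) = 16/9 ≈ 1.7778)
U(j, O) = (-1 + j)/(O + j)
A(G, M) = 16/9 + G + M (A(G, M) = (G + M) + 16/9 = 16/9 + G + M)
U(-4, 3 + 6)*A(19, -6) = ((-1 - 4)/((3 + 6) - 4))*(16/9 + 19 - 6) = (-5/(9 - 4))*(133/9) = (-5/5)*(133/9) = ((⅕)*(-5))*(133/9) = -1*133/9 = -133/9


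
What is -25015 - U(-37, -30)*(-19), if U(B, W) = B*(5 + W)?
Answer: -7440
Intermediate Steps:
-25015 - U(-37, -30)*(-19) = -25015 - (-37*(5 - 30))*(-19) = -25015 - (-37*(-25))*(-19) = -25015 - 925*(-19) = -25015 - 1*(-17575) = -25015 + 17575 = -7440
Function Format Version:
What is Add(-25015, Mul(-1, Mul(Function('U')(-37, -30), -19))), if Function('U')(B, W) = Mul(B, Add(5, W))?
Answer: -7440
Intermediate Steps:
Add(-25015, Mul(-1, Mul(Function('U')(-37, -30), -19))) = Add(-25015, Mul(-1, Mul(Mul(-37, Add(5, -30)), -19))) = Add(-25015, Mul(-1, Mul(Mul(-37, -25), -19))) = Add(-25015, Mul(-1, Mul(925, -19))) = Add(-25015, Mul(-1, -17575)) = Add(-25015, 17575) = -7440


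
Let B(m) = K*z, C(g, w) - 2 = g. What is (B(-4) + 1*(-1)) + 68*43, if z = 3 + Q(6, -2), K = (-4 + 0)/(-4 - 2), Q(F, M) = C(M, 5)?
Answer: 2925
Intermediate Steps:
C(g, w) = 2 + g
Q(F, M) = 2 + M
K = ⅔ (K = -4/(-6) = -4*(-⅙) = ⅔ ≈ 0.66667)
z = 3 (z = 3 + (2 - 2) = 3 + 0 = 3)
B(m) = 2 (B(m) = (⅔)*3 = 2)
(B(-4) + 1*(-1)) + 68*43 = (2 + 1*(-1)) + 68*43 = (2 - 1) + 2924 = 1 + 2924 = 2925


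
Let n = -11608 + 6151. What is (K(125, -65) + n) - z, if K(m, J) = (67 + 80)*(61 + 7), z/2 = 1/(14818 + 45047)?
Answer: 271727233/59865 ≈ 4539.0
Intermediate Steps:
z = 2/59865 (z = 2/(14818 + 45047) = 2/59865 ≈ 3.3409e-5)
K(m, J) = 9996 (K(m, J) = 147*68 = 9996)
n = -5457
(K(125, -65) + n) - z = (9996 - 5457) - 1*2/59865 = 4539 - 2/59865 = 271727233/59865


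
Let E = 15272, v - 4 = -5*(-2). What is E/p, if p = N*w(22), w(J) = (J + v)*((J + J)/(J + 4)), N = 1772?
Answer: 24817/175428 ≈ 0.14147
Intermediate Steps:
v = 14 (v = 4 - 5*(-2) = 4 + 10 = 14)
w(J) = 2*J*(14 + J)/(4 + J) (w(J) = (J + 14)*((J + J)/(J + 4)) = (14 + J)*((2*J)/(4 + J)) = (14 + J)*(2*J/(4 + J)) = 2*J*(14 + J)/(4 + J))
p = 1403424/13 (p = 1772*(2*22*(14 + 22)/(4 + 22)) = 1772*(2*22*36/26) = 1772*(2*22*(1/26)*36) = 1772*(792/13) = 1403424/13 ≈ 1.0796e+5)
E/p = 15272/(1403424/13) = 15272*(13/1403424) = 24817/175428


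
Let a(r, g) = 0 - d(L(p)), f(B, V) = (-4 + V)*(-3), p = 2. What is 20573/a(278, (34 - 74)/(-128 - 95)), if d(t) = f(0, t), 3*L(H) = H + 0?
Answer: -20573/10 ≈ -2057.3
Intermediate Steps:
L(H) = H/3 (L(H) = (H + 0)/3 = H/3)
f(B, V) = 12 - 3*V
d(t) = 12 - 3*t
a(r, g) = -10 (a(r, g) = 0 - (12 - 2) = 0 - 1*10 = 0 - 10 = -10)
20573/a(278, (34 - 74)/(-128 - 95)) = 20573/(-10) = 20573*(-⅒) = -20573/10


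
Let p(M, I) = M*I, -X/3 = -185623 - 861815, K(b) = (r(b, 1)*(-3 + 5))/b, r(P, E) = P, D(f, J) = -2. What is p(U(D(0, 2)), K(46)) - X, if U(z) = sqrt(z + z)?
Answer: -3142314 + 4*I ≈ -3.1423e+6 + 4.0*I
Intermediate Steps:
U(z) = sqrt(2)*sqrt(z) (U(z) = sqrt(2*z) = sqrt(2)*sqrt(z))
K(b) = 2 (K(b) = (b*(-3 + 5))/b = (b*2)/b = (2*b)/b = 2)
X = 3142314 (X = -3*(-185623 - 861815) = -3*(-1047438) = 3142314)
p(M, I) = I*M
p(U(D(0, 2)), K(46)) - X = 2*(sqrt(2)*sqrt(-2)) - 1*3142314 = 2*(sqrt(2)*(I*sqrt(2))) - 3142314 = 2*(2*I) - 3142314 = 4*I - 3142314 = -3142314 + 4*I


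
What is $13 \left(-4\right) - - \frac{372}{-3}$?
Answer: $-176$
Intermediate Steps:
$13 \left(-4\right) - - \frac{372}{-3} = -52 - \left(-372\right) \left(- \frac{1}{3}\right) = -52 - 124 = -176$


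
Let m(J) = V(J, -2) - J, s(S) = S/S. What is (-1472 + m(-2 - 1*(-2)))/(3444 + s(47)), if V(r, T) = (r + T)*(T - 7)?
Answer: -1454/3445 ≈ -0.42206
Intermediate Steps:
V(r, T) = (-7 + T)*(T + r) (V(r, T) = (T + r)*(-7 + T) = (-7 + T)*(T + r))
s(S) = 1
m(J) = 18 - 10*J (m(J) = ((-2)² - 7*(-2) - 7*J - 2*J) - J = (4 + 14 - 7*J - 2*J) - J = (18 - 9*J) - J = 18 - 10*J)
(-1472 + m(-2 - 1*(-2)))/(3444 + s(47)) = (-1472 + (18 - 10*(-2 - 1*(-2))))/(3444 + 1) = (-1472 + (18 - 10*(-2 + 2)))/3445 = (-1472 + (18 - 10*0))*(1/3445) = (-1472 + (18 + 0))*(1/3445) = (-1472 + 18)*(1/3445) = -1454*1/3445 = -1454/3445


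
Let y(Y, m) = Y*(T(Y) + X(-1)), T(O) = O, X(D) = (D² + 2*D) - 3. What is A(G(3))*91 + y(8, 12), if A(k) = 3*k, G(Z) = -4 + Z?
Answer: -241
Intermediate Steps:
X(D) = -3 + D² + 2*D
y(Y, m) = Y*(-4 + Y) (y(Y, m) = Y*(Y + (-3 + (-1)² + 2*(-1))) = Y*(Y + (-3 + 1 - 2)) = Y*(Y - 4) = Y*(-4 + Y))
A(G(3))*91 + y(8, 12) = (3*(-4 + 3))*91 + 8*(-4 + 8) = (3*(-1))*91 + 8*4 = -3*91 + 32 = -273 + 32 = -241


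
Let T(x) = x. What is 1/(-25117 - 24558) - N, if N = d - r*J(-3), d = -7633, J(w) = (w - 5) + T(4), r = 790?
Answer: 222196274/49675 ≈ 4473.0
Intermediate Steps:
J(w) = -1 + w (J(w) = (w - 5) + 4 = (-5 + w) + 4 = -1 + w)
N = -4473 (N = -7633 - 790*(-1 - 3) = -7633 - 790*(-4) = -7633 - 1*(-3160) = -7633 + 3160 = -4473)
1/(-25117 - 24558) - N = 1/(-25117 - 24558) - 1*(-4473) = 1/(-49675) + 4473 = -1/49675 + 4473 = 222196274/49675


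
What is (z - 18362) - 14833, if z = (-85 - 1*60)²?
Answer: -12170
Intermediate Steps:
z = 21025 (z = (-85 - 60)² = (-145)² = 21025)
(z - 18362) - 14833 = (21025 - 18362) - 14833 = 2663 - 14833 = -12170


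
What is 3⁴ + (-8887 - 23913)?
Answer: -32719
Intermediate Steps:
3⁴ + (-8887 - 23913) = 81 - 32800 = -32719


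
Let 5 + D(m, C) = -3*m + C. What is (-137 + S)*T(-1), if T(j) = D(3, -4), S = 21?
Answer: 2088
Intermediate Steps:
D(m, C) = -5 + C - 3*m (D(m, C) = -5 + (-3*m + C) = -5 + (C - 3*m) = -5 + C - 3*m)
T(j) = -18 (T(j) = -5 - 4 - 3*3 = -5 - 4 - 9 = -18)
(-137 + S)*T(-1) = (-137 + 21)*(-18) = -116*(-18) = 2088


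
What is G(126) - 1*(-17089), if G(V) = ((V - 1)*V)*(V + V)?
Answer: 3986089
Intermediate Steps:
G(V) = 2*V²*(-1 + V) (G(V) = ((-1 + V)*V)*(2*V) = (V*(-1 + V))*(2*V) = 2*V²*(-1 + V))
G(126) - 1*(-17089) = 2*126²*(-1 + 126) - 1*(-17089) = 2*15876*125 + 17089 = 3969000 + 17089 = 3986089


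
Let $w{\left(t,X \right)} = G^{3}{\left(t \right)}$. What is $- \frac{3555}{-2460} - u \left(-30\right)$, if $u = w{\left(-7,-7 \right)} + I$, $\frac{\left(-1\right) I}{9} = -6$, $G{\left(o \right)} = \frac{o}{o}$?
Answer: $\frac{270837}{164} \approx 1651.4$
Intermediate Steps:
$G{\left(o \right)} = 1$
$w{\left(t,X \right)} = 1$ ($w{\left(t,X \right)} = 1^{3} = 1$)
$I = 54$ ($I = \left(-9\right) \left(-6\right) = 54$)
$u = 55$ ($u = 1 + 54 = 55$)
$- \frac{3555}{-2460} - u \left(-30\right) = - \frac{3555}{-2460} - 55 \left(-30\right) = \left(-3555\right) \left(- \frac{1}{2460}\right) - -1650 = \frac{237}{164} + 1650 = \frac{270837}{164}$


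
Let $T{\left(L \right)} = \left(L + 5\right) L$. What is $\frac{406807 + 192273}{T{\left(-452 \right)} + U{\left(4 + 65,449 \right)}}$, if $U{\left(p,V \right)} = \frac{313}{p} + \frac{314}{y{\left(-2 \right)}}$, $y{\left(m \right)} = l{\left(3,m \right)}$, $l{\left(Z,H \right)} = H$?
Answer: $\frac{10334130}{3482629} \approx 2.9673$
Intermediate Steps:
$y{\left(m \right)} = m$
$T{\left(L \right)} = L \left(5 + L\right)$ ($T{\left(L \right)} = \left(5 + L\right) L = L \left(5 + L\right)$)
$U{\left(p,V \right)} = -157 + \frac{313}{p}$ ($U{\left(p,V \right)} = \frac{313}{p} + \frac{314}{-2} = \frac{313}{p} + 314 \left(- \frac{1}{2}\right) = \frac{313}{p} - 157 = -157 + \frac{313}{p}$)
$\frac{406807 + 192273}{T{\left(-452 \right)} + U{\left(4 + 65,449 \right)}} = \frac{406807 + 192273}{- 452 \left(5 - 452\right) - \left(157 - \frac{313}{4 + 65}\right)} = \frac{599080}{\left(-452\right) \left(-447\right) - \left(157 - \frac{313}{69}\right)} = \frac{599080}{202044 + \left(-157 + 313 \cdot \frac{1}{69}\right)} = \frac{599080}{202044 + \left(-157 + \frac{313}{69}\right)} = \frac{599080}{202044 - \frac{10520}{69}} = \frac{599080}{\frac{13930516}{69}} = 599080 \cdot \frac{69}{13930516} = \frac{10334130}{3482629}$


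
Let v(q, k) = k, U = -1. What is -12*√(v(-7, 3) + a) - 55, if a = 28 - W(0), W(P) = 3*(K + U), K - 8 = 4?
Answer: -55 - 12*I*√2 ≈ -55.0 - 16.971*I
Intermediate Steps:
K = 12 (K = 8 + 4 = 12)
W(P) = 33 (W(P) = 3*(12 - 1) = 3*11 = 33)
a = -5 (a = 28 - 1*33 = 28 - 33 = -5)
-12*√(v(-7, 3) + a) - 55 = -12*√(3 - 5) - 55 = -12*I*√2 - 55 = -55 - 12*I*√2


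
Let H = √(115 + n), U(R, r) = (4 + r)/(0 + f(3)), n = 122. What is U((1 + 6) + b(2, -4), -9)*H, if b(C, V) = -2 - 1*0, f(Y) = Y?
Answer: -5*√237/3 ≈ -25.658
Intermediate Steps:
b(C, V) = -2 (b(C, V) = -2 + 0 = -2)
U(R, r) = 4/3 + r/3 (U(R, r) = (4 + r)/(0 + 3) = (4 + r)/3 = (4 + r)*(⅓) = 4/3 + r/3)
H = √237 (H = √(115 + 122) = √237 ≈ 15.395)
U((1 + 6) + b(2, -4), -9)*H = (4/3 + (⅓)*(-9))*√237 = (4/3 - 3)*√237 = -5*√237/3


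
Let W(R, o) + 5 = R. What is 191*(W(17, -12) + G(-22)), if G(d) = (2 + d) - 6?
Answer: -2674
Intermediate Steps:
G(d) = -4 + d
W(R, o) = -5 + R
191*(W(17, -12) + G(-22)) = 191*((-5 + 17) + (-4 - 22)) = 191*(12 - 26) = 191*(-14) = -2674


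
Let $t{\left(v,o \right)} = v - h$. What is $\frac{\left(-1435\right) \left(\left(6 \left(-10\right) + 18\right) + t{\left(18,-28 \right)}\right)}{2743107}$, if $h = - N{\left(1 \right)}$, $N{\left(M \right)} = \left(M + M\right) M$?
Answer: $\frac{31570}{2743107} \approx 0.011509$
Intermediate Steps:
$N{\left(M \right)} = 2 M^{2}$ ($N{\left(M \right)} = 2 M M = 2 M^{2}$)
$h = -2$ ($h = - 2 \cdot 1^{2} = - 2 \cdot 1 = \left(-1\right) 2 = -2$)
$t{\left(v,o \right)} = 2 + v$ ($t{\left(v,o \right)} = v - -2 = v + 2 = 2 + v$)
$\frac{\left(-1435\right) \left(\left(6 \left(-10\right) + 18\right) + t{\left(18,-28 \right)}\right)}{2743107} = \frac{\left(-1435\right) \left(\left(6 \left(-10\right) + 18\right) + \left(2 + 18\right)\right)}{2743107} = - 1435 \left(\left(-60 + 18\right) + 20\right) \frac{1}{2743107} = - 1435 \left(-42 + 20\right) \frac{1}{2743107} = \left(-1435\right) \left(-22\right) \frac{1}{2743107} = 31570 \cdot \frac{1}{2743107} = \frac{31570}{2743107}$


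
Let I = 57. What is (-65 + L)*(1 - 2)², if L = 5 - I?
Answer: -117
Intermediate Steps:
L = -52 (L = 5 - 1*57 = 5 - 57 = -52)
(-65 + L)*(1 - 2)² = (-65 - 52)*(1 - 2)² = -117*(-1)² = -117*1 = -117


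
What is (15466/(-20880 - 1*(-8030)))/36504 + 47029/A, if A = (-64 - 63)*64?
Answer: -1378769982703/238290811200 ≈ -5.7861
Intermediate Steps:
A = -8128 (A = -127*64 = -8128)
(15466/(-20880 - 1*(-8030)))/36504 + 47029/A = (15466/(-20880 - 1*(-8030)))/36504 + 47029/(-8128) = (15466/(-20880 + 8030))*(1/36504) + 47029*(-1/8128) = (15466/(-12850))*(1/36504) - 47029/8128 = (15466*(-1/12850))*(1/36504) - 47029/8128 = -7733/6425*1/36504 - 47029/8128 = -7733/234538200 - 47029/8128 = -1378769982703/238290811200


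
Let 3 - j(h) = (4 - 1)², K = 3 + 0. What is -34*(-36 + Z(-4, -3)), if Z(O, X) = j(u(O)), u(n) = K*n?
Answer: 1428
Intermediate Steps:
K = 3
u(n) = 3*n
j(h) = -6 (j(h) = 3 - (4 - 1)² = 3 - 1*3² = 3 - 1*9 = 3 - 9 = -6)
Z(O, X) = -6
-34*(-36 + Z(-4, -3)) = -34*(-36 - 6) = -34*(-42) = 1428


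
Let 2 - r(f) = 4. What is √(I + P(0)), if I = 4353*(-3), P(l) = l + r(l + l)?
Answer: I*√13061 ≈ 114.28*I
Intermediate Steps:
r(f) = -2 (r(f) = 2 - 1*4 = 2 - 4 = -2)
P(l) = -2 + l (P(l) = l - 2 = -2 + l)
I = -13059
√(I + P(0)) = √(-13059 + (-2 + 0)) = √(-13059 - 2) = √(-13061) = I*√13061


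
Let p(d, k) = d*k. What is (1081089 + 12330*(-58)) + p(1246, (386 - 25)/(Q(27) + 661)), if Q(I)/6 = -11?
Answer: 31169923/85 ≈ 3.6671e+5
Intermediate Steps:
Q(I) = -66 (Q(I) = 6*(-11) = -66)
(1081089 + 12330*(-58)) + p(1246, (386 - 25)/(Q(27) + 661)) = (1081089 + 12330*(-58)) + 1246*((386 - 25)/(-66 + 661)) = (1081089 - 715140) + 1246*(361/595) = 365949 + 1246*(361*(1/595)) = 365949 + 1246*(361/595) = 365949 + 64258/85 = 31169923/85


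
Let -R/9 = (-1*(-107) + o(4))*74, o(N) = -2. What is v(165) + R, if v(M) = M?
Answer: -69765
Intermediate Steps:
R = -69930 (R = -9*(-1*(-107) - 2)*74 = -9*(107 - 2)*74 = -945*74 = -9*7770 = -69930)
v(165) + R = 165 - 69930 = -69765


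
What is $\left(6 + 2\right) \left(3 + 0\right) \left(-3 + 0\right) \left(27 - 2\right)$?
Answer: $-1800$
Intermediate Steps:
$\left(6 + 2\right) \left(3 + 0\right) \left(-3 + 0\right) \left(27 - 2\right) = 8 \cdot 3 \left(-3\right) 25 = 8 \left(-9\right) 25 = \left(-72\right) 25 = -1800$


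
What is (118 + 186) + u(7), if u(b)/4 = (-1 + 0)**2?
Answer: 308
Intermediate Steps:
u(b) = 4 (u(b) = 4*(-1 + 0)**2 = 4*(-1)**2 = 4*1 = 4)
(118 + 186) + u(7) = (118 + 186) + 4 = 304 + 4 = 308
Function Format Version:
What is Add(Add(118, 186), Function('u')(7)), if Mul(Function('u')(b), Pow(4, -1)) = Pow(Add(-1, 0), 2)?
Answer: 308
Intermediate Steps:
Function('u')(b) = 4 (Function('u')(b) = Mul(4, Pow(Add(-1, 0), 2)) = Mul(4, Pow(-1, 2)) = Mul(4, 1) = 4)
Add(Add(118, 186), Function('u')(7)) = Add(Add(118, 186), 4) = Add(304, 4) = 308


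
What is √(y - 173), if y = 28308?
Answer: √28135 ≈ 167.73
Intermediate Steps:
√(y - 173) = √(28308 - 173) = √28135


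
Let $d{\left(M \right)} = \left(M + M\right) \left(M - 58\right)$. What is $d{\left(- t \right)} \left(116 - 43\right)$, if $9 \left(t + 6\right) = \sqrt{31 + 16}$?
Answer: $- \frac{3682850}{81} + \frac{6716 \sqrt{47}}{9} \approx -40351.0$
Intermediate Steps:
$t = -6 + \frac{\sqrt{47}}{9}$ ($t = -6 + \frac{\sqrt{31 + 16}}{9} = -6 + \frac{\sqrt{47}}{9} \approx -5.2383$)
$d{\left(M \right)} = 2 M \left(-58 + M\right)$
$d{\left(- t \right)} \left(116 - 43\right) = 2 \left(- (-6 + \frac{\sqrt{47}}{9})\right) \left(-58 - \left(-6 + \frac{\sqrt{47}}{9}\right)\right) \left(116 - 43\right) = 2 \left(6 - \frac{\sqrt{47}}{9}\right) \left(-58 + \left(6 - \frac{\sqrt{47}}{9}\right)\right) 73 = 2 \left(6 - \frac{\sqrt{47}}{9}\right) \left(-52 - \frac{\sqrt{47}}{9}\right) 73 = 2 \left(-52 - \frac{\sqrt{47}}{9}\right) \left(6 - \frac{\sqrt{47}}{9}\right) 73 = 146 \left(-52 - \frac{\sqrt{47}}{9}\right) \left(6 - \frac{\sqrt{47}}{9}\right)$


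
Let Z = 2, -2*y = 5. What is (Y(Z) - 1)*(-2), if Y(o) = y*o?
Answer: 12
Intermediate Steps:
y = -5/2 (y = -½*5 = -5/2 ≈ -2.5000)
Y(o) = -5*o/2
(Y(Z) - 1)*(-2) = (-5/2*2 - 1)*(-2) = (-5 - 1)*(-2) = -6*(-2) = 12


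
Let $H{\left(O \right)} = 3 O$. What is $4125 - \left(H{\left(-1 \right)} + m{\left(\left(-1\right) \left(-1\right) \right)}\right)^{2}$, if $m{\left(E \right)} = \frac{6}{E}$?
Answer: $4116$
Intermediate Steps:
$4125 - \left(H{\left(-1 \right)} + m{\left(\left(-1\right) \left(-1\right) \right)}\right)^{2} = 4125 - \left(3 \left(-1\right) + \frac{6}{\left(-1\right) \left(-1\right)}\right)^{2} = 4125 - \left(-3 + \frac{6}{1}\right)^{2} = 4125 - \left(-3 + 6 \cdot 1\right)^{2} = 4125 - \left(-3 + 6\right)^{2} = 4125 - 3^{2} = 4125 - 9 = 4116$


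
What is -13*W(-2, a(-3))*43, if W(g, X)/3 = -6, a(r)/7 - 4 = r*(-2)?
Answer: 10062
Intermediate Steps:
a(r) = 28 - 14*r (a(r) = 28 + 7*(r*(-2)) = 28 + 7*(-2*r) = 28 - 14*r)
W(g, X) = -18 (W(g, X) = 3*(-6) = -18)
-13*W(-2, a(-3))*43 = -13*(-18)*43 = 234*43 = 10062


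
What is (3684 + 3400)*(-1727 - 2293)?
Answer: -28477680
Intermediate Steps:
(3684 + 3400)*(-1727 - 2293) = 7084*(-4020) = -28477680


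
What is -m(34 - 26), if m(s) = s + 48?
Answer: -56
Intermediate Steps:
m(s) = 48 + s
-m(34 - 26) = -(48 + (34 - 26)) = -(48 + 8) = -1*56 = -56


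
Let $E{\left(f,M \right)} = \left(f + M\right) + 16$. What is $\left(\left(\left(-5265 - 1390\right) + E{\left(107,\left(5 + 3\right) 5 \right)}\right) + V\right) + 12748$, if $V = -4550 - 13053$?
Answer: $-11347$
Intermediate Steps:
$V = -17603$ ($V = -4550 - 13053 = -17603$)
$E{\left(f,M \right)} = 16 + M + f$ ($E{\left(f,M \right)} = \left(M + f\right) + 16 = 16 + M + f$)
$\left(\left(\left(-5265 - 1390\right) + E{\left(107,\left(5 + 3\right) 5 \right)}\right) + V\right) + 12748 = \left(\left(\left(-5265 - 1390\right) + \left(16 + \left(5 + 3\right) 5 + 107\right)\right) - 17603\right) + 12748 = \left(\left(\left(-5265 - 1390\right) + \left(16 + 8 \cdot 5 + 107\right)\right) - 17603\right) + 12748 = \left(\left(\left(-5265 - 1390\right) + \left(16 + 40 + 107\right)\right) - 17603\right) + 12748 = \left(\left(-6655 + 163\right) - 17603\right) + 12748 = \left(-6492 - 17603\right) + 12748 = -24095 + 12748 = -11347$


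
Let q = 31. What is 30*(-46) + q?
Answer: -1349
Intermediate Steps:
30*(-46) + q = 30*(-46) + 31 = -1380 + 31 = -1349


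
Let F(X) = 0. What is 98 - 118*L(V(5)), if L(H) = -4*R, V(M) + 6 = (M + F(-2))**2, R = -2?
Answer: -846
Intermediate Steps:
V(M) = -6 + M**2 (V(M) = -6 + (M + 0)**2 = -6 + M**2)
L(H) = 8 (L(H) = -4*(-2) = 8)
98 - 118*L(V(5)) = 98 - 118*8 = 98 - 944 = -846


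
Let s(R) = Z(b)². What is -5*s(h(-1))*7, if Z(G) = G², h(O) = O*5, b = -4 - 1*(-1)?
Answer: -2835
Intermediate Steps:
b = -3 (b = -4 + 1 = -3)
h(O) = 5*O
s(R) = 81 (s(R) = ((-3)²)² = 9² = 81)
-5*s(h(-1))*7 = -5*81*7 = -405*7 = -2835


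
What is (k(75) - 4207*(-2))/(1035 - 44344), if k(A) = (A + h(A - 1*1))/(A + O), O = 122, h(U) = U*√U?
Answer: -72071/370951 - 74*√74/8531873 ≈ -0.19436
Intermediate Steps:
h(U) = U^(3/2)
k(A) = (A + (-1 + A)^(3/2))/(122 + A) (k(A) = (A + (A - 1*1)^(3/2))/(A + 122) = (A + (A - 1)^(3/2))/(122 + A) = (A + (-1 + A)^(3/2))/(122 + A))
(k(75) - 4207*(-2))/(1035 - 44344) = ((75 + (-1 + 75)^(3/2))/(122 + 75) - 4207*(-2))/(1035 - 44344) = ((75 + 74^(3/2))/197 + 8414)/(-43309) = ((75 + 74*√74)/197 + 8414)*(-1/43309) = ((75/197 + 74*√74/197) + 8414)*(-1/43309) = (1657633/197 + 74*√74/197)*(-1/43309) = -72071/370951 - 74*√74/8531873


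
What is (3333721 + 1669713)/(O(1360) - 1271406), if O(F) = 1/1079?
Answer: -5398705286/1371847073 ≈ -3.9354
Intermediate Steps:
O(F) = 1/1079
(3333721 + 1669713)/(O(1360) - 1271406) = (3333721 + 1669713)/(1/1079 - 1271406) = 5003434/(-1371847073/1079) = 5003434*(-1079/1371847073) = -5398705286/1371847073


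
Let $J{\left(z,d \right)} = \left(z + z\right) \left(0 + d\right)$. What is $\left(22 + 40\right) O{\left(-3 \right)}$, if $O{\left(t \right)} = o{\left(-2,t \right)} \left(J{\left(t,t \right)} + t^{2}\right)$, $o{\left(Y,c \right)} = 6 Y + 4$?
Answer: $-13392$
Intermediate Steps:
$o{\left(Y,c \right)} = 4 + 6 Y$
$J{\left(z,d \right)} = 2 d z$ ($J{\left(z,d \right)} = 2 z d = 2 d z$)
$O{\left(t \right)} = - 24 t^{2}$ ($O{\left(t \right)} = \left(4 + 6 \left(-2\right)\right) \left(2 t t + t^{2}\right) = \left(4 - 12\right) \left(2 t^{2} + t^{2}\right) = - 8 \cdot 3 t^{2} = - 24 t^{2}$)
$\left(22 + 40\right) O{\left(-3 \right)} = \left(22 + 40\right) \left(- 24 \left(-3\right)^{2}\right) = 62 \left(\left(-24\right) 9\right) = 62 \left(-216\right) = -13392$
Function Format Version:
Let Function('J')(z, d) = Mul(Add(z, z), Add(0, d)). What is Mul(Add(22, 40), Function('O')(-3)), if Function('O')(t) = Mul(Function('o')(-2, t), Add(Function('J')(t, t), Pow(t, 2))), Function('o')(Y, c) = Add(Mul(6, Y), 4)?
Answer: -13392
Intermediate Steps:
Function('o')(Y, c) = Add(4, Mul(6, Y))
Function('J')(z, d) = Mul(2, d, z) (Function('J')(z, d) = Mul(Mul(2, z), d) = Mul(2, d, z))
Function('O')(t) = Mul(-24, Pow(t, 2)) (Function('O')(t) = Mul(Add(4, Mul(6, -2)), Add(Mul(2, t, t), Pow(t, 2))) = Mul(Add(4, -12), Add(Mul(2, Pow(t, 2)), Pow(t, 2))) = Mul(-8, Mul(3, Pow(t, 2))) = Mul(-24, Pow(t, 2)))
Mul(Add(22, 40), Function('O')(-3)) = Mul(Add(22, 40), Mul(-24, Pow(-3, 2))) = Mul(62, Mul(-24, 9)) = Mul(62, -216) = -13392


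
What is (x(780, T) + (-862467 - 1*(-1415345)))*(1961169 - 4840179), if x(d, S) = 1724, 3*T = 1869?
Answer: -1596704704020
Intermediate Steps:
T = 623 (T = (⅓)*1869 = 623)
(x(780, T) + (-862467 - 1*(-1415345)))*(1961169 - 4840179) = (1724 + (-862467 - 1*(-1415345)))*(1961169 - 4840179) = (1724 + (-862467 + 1415345))*(-2879010) = (1724 + 552878)*(-2879010) = 554602*(-2879010) = -1596704704020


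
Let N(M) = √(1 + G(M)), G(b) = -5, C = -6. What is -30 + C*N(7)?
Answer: -30 - 12*I ≈ -30.0 - 12.0*I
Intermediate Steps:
N(M) = 2*I (N(M) = √(1 - 5) = √(-4) = 2*I)
-30 + C*N(7) = -30 - 12*I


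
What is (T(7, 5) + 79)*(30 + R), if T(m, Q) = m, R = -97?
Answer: -5762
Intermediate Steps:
(T(7, 5) + 79)*(30 + R) = (7 + 79)*(30 - 97) = 86*(-67) = -5762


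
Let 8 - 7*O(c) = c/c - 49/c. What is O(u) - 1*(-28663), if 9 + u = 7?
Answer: 57321/2 ≈ 28661.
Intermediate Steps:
u = -2 (u = -9 + 7 = -2)
O(c) = 1 + 7/c (O(c) = 8/7 - (c/c - 49/c)/7 = 8/7 - (1 - 49/c)/7 = 8/7 + (-1/7 + 7/c) = 1 + 7/c)
O(u) - 1*(-28663) = (7 - 2)/(-2) - 1*(-28663) = -1/2*5 + 28663 = -5/2 + 28663 = 57321/2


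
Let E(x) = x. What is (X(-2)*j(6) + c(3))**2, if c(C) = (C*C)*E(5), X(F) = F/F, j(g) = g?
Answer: 2601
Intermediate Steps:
X(F) = 1
c(C) = 5*C**2 (c(C) = (C*C)*5 = C**2*5 = 5*C**2)
(X(-2)*j(6) + c(3))**2 = (1*6 + 5*3**2)**2 = (6 + 5*9)**2 = (6 + 45)**2 = 51**2 = 2601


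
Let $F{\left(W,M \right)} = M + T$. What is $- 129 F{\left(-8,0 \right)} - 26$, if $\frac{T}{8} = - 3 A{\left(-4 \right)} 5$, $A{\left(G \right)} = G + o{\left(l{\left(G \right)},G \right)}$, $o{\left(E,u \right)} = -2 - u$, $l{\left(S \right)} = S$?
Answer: $-30986$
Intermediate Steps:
$A{\left(G \right)} = -2$ ($A{\left(G \right)} = G - \left(2 + G\right) = -2$)
$T = 240$ ($T = 8 \left(-3\right) \left(-2\right) 5 = 8 \cdot 6 \cdot 5 = 8 \cdot 30 = 240$)
$F{\left(W,M \right)} = 240 + M$ ($F{\left(W,M \right)} = M + 240 = 240 + M$)
$- 129 F{\left(-8,0 \right)} - 26 = - 129 \left(240 + 0\right) - 26 = \left(-129\right) 240 + \left(-76 + 50\right) = -30960 - 26 = -30986$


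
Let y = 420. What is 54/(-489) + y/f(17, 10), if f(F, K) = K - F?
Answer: -9798/163 ≈ -60.110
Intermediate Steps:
54/(-489) + y/f(17, 10) = 54/(-489) + 420/(10 - 1*17) = 54*(-1/489) + 420/(10 - 17) = -18/163 + 420/(-7) = -18/163 + 420*(-⅐) = -18/163 - 60 = -9798/163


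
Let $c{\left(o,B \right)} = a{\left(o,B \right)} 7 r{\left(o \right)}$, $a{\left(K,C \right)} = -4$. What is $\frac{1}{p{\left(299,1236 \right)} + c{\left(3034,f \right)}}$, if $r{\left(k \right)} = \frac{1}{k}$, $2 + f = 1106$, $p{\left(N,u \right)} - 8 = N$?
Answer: $\frac{1517}{465705} \approx 0.0032574$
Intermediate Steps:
$p{\left(N,u \right)} = 8 + N$
$f = 1104$ ($f = -2 + 1106 = 1104$)
$c{\left(o,B \right)} = - \frac{28}{o}$ ($c{\left(o,B \right)} = \frac{\left(-4\right) 7}{o} = - \frac{28}{o}$)
$\frac{1}{p{\left(299,1236 \right)} + c{\left(3034,f \right)}} = \frac{1}{\left(8 + 299\right) - \frac{28}{3034}} = \frac{1}{307 - \frac{14}{1517}} = \frac{1}{\frac{465705}{1517}} = \frac{1517}{465705}$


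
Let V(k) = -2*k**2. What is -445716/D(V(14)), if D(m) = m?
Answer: 111429/98 ≈ 1137.0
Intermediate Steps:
-445716/D(V(14)) = -445716/((-2*14**2)) = -445716/((-2*196)) = -445716/(-392) = -445716*(-1/392) = 111429/98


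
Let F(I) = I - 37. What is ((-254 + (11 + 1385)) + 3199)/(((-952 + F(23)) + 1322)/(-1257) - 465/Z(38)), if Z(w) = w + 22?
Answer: -21826548/40391 ≈ -540.38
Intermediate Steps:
Z(w) = 22 + w
F(I) = -37 + I
((-254 + (11 + 1385)) + 3199)/(((-952 + F(23)) + 1322)/(-1257) - 465/Z(38)) = ((-254 + (11 + 1385)) + 3199)/(((-952 + (-37 + 23)) + 1322)/(-1257) - 465/(22 + 38)) = ((-254 + 1396) + 3199)/(((-952 - 14) + 1322)*(-1/1257) - 465/60) = (1142 + 3199)/((-966 + 1322)*(-1/1257) - 465*1/60) = 4341/(356*(-1/1257) - 31/4) = 4341/(-356/1257 - 31/4) = 4341/(-40391/5028) = 4341*(-5028/40391) = -21826548/40391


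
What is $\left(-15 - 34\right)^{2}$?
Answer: $2401$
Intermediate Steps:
$\left(-15 - 34\right)^{2} = \left(-49\right)^{2} = 2401$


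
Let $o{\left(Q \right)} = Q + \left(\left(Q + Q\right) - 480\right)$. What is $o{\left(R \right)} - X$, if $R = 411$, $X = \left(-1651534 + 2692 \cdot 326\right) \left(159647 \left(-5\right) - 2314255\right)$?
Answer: $-2408886734827$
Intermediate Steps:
$X = 2408886735580$ ($X = \left(-1651534 + 877592\right) \left(-798235 - 2314255\right) = \left(-773942\right) \left(-3112490\right) = 2408886735580$)
$o{\left(Q \right)} = -480 + 3 Q$ ($o{\left(Q \right)} = Q + \left(2 Q - 480\right) = Q + \left(-480 + 2 Q\right) = -480 + 3 Q$)
$o{\left(R \right)} - X = \left(-480 + 3 \cdot 411\right) - 2408886735580 = \left(-480 + 1233\right) - 2408886735580 = 753 - 2408886735580 = -2408886734827$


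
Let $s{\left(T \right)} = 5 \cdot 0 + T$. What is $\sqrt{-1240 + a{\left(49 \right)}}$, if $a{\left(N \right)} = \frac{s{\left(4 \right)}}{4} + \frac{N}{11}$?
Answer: $\frac{2 i \sqrt{37345}}{11} \approx 35.136 i$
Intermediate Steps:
$s{\left(T \right)} = T$ ($s{\left(T \right)} = 0 + T = T$)
$a{\left(N \right)} = 1 + \frac{N}{11}$ ($a{\left(N \right)} = \frac{4}{4} + \frac{N}{11} = 4 \cdot \frac{1}{4} + N \frac{1}{11} = 1 + \frac{N}{11}$)
$\sqrt{-1240 + a{\left(49 \right)}} = \sqrt{-1240 + \left(1 + \frac{1}{11} \cdot 49\right)} = \sqrt{-1240 + \left(1 + \frac{49}{11}\right)} = \sqrt{-1240 + \frac{60}{11}} = \sqrt{- \frac{13580}{11}} = \frac{2 i \sqrt{37345}}{11}$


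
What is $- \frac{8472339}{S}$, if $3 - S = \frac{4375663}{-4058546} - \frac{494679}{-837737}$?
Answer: $- \frac{28805903040222730278}{11857959769103} \approx -2.4292 \cdot 10^{6}$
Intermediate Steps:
$S = \frac{11857959769103}{3399994150402}$ ($S = 3 - \left(\frac{4375663}{-4058546} - \frac{494679}{-837737}\right) = 3 - \left(4375663 \left(- \frac{1}{4058546}\right) - - \frac{494679}{837737}\right) = 3 - \left(- \frac{4375663}{4058546} + \frac{494679}{837737}\right) = 3 - - \frac{1657977317897}{3399994150402} = 3 + \frac{1657977317897}{3399994150402} = \frac{11857959769103}{3399994150402} \approx 3.4876$)
$- \frac{8472339}{S} = - \frac{8472339}{\frac{11857959769103}{3399994150402}} = \left(-8472339\right) \frac{3399994150402}{11857959769103} = - \frac{28805903040222730278}{11857959769103}$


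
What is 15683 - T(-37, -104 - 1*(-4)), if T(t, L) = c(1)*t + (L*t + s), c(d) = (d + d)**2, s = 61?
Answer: 12070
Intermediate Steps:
c(d) = 4*d**2 (c(d) = (2*d)**2 = 4*d**2)
T(t, L) = 61 + 4*t + L*t (T(t, L) = (4*1**2)*t + (L*t + 61) = (4*1)*t + (61 + L*t) = 4*t + (61 + L*t) = 61 + 4*t + L*t)
15683 - T(-37, -104 - 1*(-4)) = 15683 - (61 + 4*(-37) + (-104 - 1*(-4))*(-37)) = 15683 - (61 - 148 + (-104 + 4)*(-37)) = 15683 - (61 - 148 - 100*(-37)) = 15683 - (61 - 148 + 3700) = 15683 - 1*3613 = 15683 - 3613 = 12070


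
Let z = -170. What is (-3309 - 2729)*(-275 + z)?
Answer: 2686910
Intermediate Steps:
(-3309 - 2729)*(-275 + z) = (-3309 - 2729)*(-275 - 170) = -6038*(-445) = 2686910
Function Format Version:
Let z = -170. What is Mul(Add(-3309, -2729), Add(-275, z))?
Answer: 2686910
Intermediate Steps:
Mul(Add(-3309, -2729), Add(-275, z)) = Mul(Add(-3309, -2729), Add(-275, -170)) = Mul(-6038, -445) = 2686910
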